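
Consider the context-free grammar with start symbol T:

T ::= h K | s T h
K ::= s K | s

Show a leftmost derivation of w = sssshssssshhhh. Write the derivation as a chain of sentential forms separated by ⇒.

T ⇒ sTh   [T ::= s T h]
sTh ⇒ ssThh   [T ::= s T h]
ssThh ⇒ sssThhh   [T ::= s T h]
sssThhh ⇒ ssssThhhh   [T ::= s T h]
ssssThhhh ⇒ sssshKhhhh   [T ::= h K]
sssshKhhhh ⇒ sssshsKhhhh   [K ::= s K]
sssshsKhhhh ⇒ sssshssKhhhh   [K ::= s K]
sssshssKhhhh ⇒ sssshsssKhhhh   [K ::= s K]
sssshsssKhhhh ⇒ sssshssssKhhhh   [K ::= s K]
sssshssssKhhhh ⇒ sssshssssshhhh   [K ::= s]

T ⇒ sTh ⇒ ssThh ⇒ sssThhh ⇒ ssssThhhh ⇒ sssshKhhhh ⇒ sssshsKhhhh ⇒ sssshssKhhhh ⇒ sssshsssKhhhh ⇒ sssshssssKhhhh ⇒ sssshssssshhhh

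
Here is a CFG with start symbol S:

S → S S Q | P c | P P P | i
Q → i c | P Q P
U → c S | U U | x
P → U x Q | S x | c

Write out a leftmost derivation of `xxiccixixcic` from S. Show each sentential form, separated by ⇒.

S⇒SSQ⇒PcSQ⇒UxQcSQ⇒xxQcSQ⇒xxiccSQ⇒xxiccPPPQ⇒xxiccSxPPQ⇒xxiccixPPQ⇒xxiccixSxPQ⇒xxiccixixPQ⇒xxiccixixcQ⇒xxiccixixcic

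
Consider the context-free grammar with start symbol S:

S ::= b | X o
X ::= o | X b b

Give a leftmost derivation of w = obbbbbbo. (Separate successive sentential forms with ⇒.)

S ⇒ Xo   [S ::= X o]
Xo ⇒ Xbbo   [X ::= X b b]
Xbbo ⇒ Xbbbbo   [X ::= X b b]
Xbbbbo ⇒ Xbbbbbbo   [X ::= X b b]
Xbbbbbbo ⇒ obbbbbbo   [X ::= o]

S⇒Xo⇒Xbbo⇒Xbbbbo⇒Xbbbbbbo⇒obbbbbbo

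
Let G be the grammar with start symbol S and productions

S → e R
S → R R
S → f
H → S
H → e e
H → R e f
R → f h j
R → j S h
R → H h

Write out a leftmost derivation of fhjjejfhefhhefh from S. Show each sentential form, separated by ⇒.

S ⇒ RR   [S → R R]
RR ⇒ fhjR   [R → f h j]
fhjR ⇒ fhjHh   [R → H h]
fhjHh ⇒ fhjRefh   [H → R e f]
fhjRefh ⇒ fhjjShefh   [R → j S h]
fhjjShefh ⇒ fhjjeRhefh   [S → e R]
fhjjeRhefh ⇒ fhjjeHhhefh   [R → H h]
fhjjeHhhefh ⇒ fhjjeRefhhefh   [H → R e f]
fhjjeRefhhefh ⇒ fhjjejShefhhefh   [R → j S h]
fhjjejShefhhefh ⇒ fhjjejfhefhhefh   [S → f]

S ⇒ RR ⇒ fhjR ⇒ fhjHh ⇒ fhjRefh ⇒ fhjjShefh ⇒ fhjjeRhefh ⇒ fhjjeHhhefh ⇒ fhjjeRefhhefh ⇒ fhjjejShefhhefh ⇒ fhjjejfhefhhefh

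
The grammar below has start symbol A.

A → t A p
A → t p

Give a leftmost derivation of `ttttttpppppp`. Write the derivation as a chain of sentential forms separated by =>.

A => tAp => ttApp => tttAppp => ttttApppp => tttttAppppp => ttttttpppppp

A => tAp   [A → t A p]
tAp => ttApp   [A → t A p]
ttApp => tttAppp   [A → t A p]
tttAppp => ttttApppp   [A → t A p]
ttttApppp => tttttAppppp   [A → t A p]
tttttAppppp => ttttttpppppp   [A → t p]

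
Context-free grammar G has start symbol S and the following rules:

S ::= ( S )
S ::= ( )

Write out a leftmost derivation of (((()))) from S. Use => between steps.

S => (S) => ((S)) => (((S))) => (((())))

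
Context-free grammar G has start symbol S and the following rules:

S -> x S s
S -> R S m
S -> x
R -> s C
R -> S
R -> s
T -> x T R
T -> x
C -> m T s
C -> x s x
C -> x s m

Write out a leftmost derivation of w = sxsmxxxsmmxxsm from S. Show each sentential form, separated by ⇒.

S⇒RSm⇒SSm⇒RSmSm⇒sCSmSm⇒sxsmSmSm⇒sxsmRSmmSm⇒sxsmSSmmSm⇒sxsmxSmmSm⇒sxsmxxSsmmSm⇒sxsmxxxsmmSm⇒sxsmxxxsmmxSsm⇒sxsmxxxsmmxxsm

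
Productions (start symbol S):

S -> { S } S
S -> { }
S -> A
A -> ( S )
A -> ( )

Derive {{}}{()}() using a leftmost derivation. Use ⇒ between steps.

S ⇒ {S}S ⇒ {{}}S ⇒ {{}}{S}S ⇒ {{}}{A}S ⇒ {{}}{()}S ⇒ {{}}{()}A ⇒ {{}}{()}()

S ⇒ {S}S   [S -> { S } S]
{S}S ⇒ {{}}S   [S -> { }]
{{}}S ⇒ {{}}{S}S   [S -> { S } S]
{{}}{S}S ⇒ {{}}{A}S   [S -> A]
{{}}{A}S ⇒ {{}}{()}S   [A -> ( )]
{{}}{()}S ⇒ {{}}{()}A   [S -> A]
{{}}{()}A ⇒ {{}}{()}()   [A -> ( )]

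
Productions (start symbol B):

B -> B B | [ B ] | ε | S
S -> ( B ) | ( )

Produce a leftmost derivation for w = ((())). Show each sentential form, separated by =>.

B=>S=>(B)=>(S)=>((B))=>((S))=>((()))

B => S   [B -> S]
S => (B)   [S -> ( B )]
(B) => (S)   [B -> S]
(S) => ((B))   [S -> ( B )]
((B)) => ((S))   [B -> S]
((S)) => ((()))   [S -> ( )]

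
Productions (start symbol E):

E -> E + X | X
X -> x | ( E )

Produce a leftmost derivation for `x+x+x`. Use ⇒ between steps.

E ⇒ E+X ⇒ E+X+X ⇒ X+X+X ⇒ x+X+X ⇒ x+x+X ⇒ x+x+x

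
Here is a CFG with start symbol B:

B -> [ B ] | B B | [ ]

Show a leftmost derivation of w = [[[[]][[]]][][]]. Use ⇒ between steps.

B ⇒ [B]   [B -> [ B ]]
[B] ⇒ [BB]   [B -> B B]
[BB] ⇒ [[B]B]   [B -> [ B ]]
[[B]B] ⇒ [[BB]B]   [B -> B B]
[[BB]B] ⇒ [[[B]B]B]   [B -> [ B ]]
[[[B]B]B] ⇒ [[[[]]B]B]   [B -> [ ]]
[[[[]]B]B] ⇒ [[[[]][B]]B]   [B -> [ B ]]
[[[[]][B]]B] ⇒ [[[[]][[]]]B]   [B -> [ ]]
[[[[]][[]]]B] ⇒ [[[[]][[]]]BB]   [B -> B B]
[[[[]][[]]]BB] ⇒ [[[[]][[]]][]B]   [B -> [ ]]
[[[[]][[]]][]B] ⇒ [[[[]][[]]][][]]   [B -> [ ]]

B ⇒ [B] ⇒ [BB] ⇒ [[B]B] ⇒ [[BB]B] ⇒ [[[B]B]B] ⇒ [[[[]]B]B] ⇒ [[[[]][B]]B] ⇒ [[[[]][[]]]B] ⇒ [[[[]][[]]]BB] ⇒ [[[[]][[]]][]B] ⇒ [[[[]][[]]][][]]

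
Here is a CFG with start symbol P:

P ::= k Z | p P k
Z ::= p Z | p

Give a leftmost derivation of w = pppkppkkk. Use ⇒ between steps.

P ⇒ pPk ⇒ ppPkk ⇒ pppPkkk ⇒ pppkZkkk ⇒ pppkpZkkk ⇒ pppkppkkk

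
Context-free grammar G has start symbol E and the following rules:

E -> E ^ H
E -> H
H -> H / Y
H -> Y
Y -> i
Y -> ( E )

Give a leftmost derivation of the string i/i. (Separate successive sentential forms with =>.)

E => H => H/Y => Y/Y => i/Y => i/i

E => H   [E -> H]
H => H/Y   [H -> H / Y]
H/Y => Y/Y   [H -> Y]
Y/Y => i/Y   [Y -> i]
i/Y => i/i   [Y -> i]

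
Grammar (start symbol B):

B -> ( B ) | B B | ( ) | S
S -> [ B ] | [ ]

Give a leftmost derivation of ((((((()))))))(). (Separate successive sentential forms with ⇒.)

B ⇒ BB ⇒ (B)B ⇒ ((B))B ⇒ (((B)))B ⇒ ((((B))))B ⇒ (((((B)))))B ⇒ ((((((B))))))B ⇒ ((((((()))))))B ⇒ ((((((()))))))()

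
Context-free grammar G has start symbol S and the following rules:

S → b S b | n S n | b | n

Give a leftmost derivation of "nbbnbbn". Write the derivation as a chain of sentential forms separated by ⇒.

S ⇒ nSn   [S → n S n]
nSn ⇒ nbSbn   [S → b S b]
nbSbn ⇒ nbbSbbn   [S → b S b]
nbbSbbn ⇒ nbbnbbn   [S → n]

S ⇒ nSn ⇒ nbSbn ⇒ nbbSbbn ⇒ nbbnbbn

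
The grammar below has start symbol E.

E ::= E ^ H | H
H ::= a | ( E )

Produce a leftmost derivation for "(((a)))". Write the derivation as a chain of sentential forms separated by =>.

E => H   [E ::= H]
H => (E)   [H ::= ( E )]
(E) => (H)   [E ::= H]
(H) => ((E))   [H ::= ( E )]
((E)) => ((H))   [E ::= H]
((H)) => (((E)))   [H ::= ( E )]
(((E))) => (((H)))   [E ::= H]
(((H))) => (((a)))   [H ::= a]

E => H => (E) => (H) => ((E)) => ((H)) => (((E))) => (((H))) => (((a)))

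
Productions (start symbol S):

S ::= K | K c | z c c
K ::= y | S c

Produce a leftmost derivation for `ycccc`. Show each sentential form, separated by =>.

S => Kc   [S ::= K c]
Kc => Scc   [K ::= S c]
Scc => Kcc   [S ::= K]
Kcc => Sccc   [K ::= S c]
Sccc => Kcccc   [S ::= K c]
Kcccc => ycccc   [K ::= y]

S => Kc => Scc => Kcc => Sccc => Kcccc => ycccc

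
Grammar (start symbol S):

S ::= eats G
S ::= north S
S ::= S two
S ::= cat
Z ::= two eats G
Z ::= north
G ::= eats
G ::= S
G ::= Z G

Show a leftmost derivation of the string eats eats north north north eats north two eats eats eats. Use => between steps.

S => eats G => eats S => eats eats G => eats eats S => eats eats north S => eats eats north north S => eats eats north north north S => eats eats north north north eats G => eats eats north north north eats Z G => eats eats north north north eats north G => eats eats north north north eats north Z G => eats eats north north north eats north two eats G G => eats eats north north north eats north two eats eats G => eats eats north north north eats north two eats eats eats

S => eats G   [S ::= eats G]
eats G => eats S   [G ::= S]
eats S => eats eats G   [S ::= eats G]
eats eats G => eats eats S   [G ::= S]
eats eats S => eats eats north S   [S ::= north S]
eats eats north S => eats eats north north S   [S ::= north S]
eats eats north north S => eats eats north north north S   [S ::= north S]
eats eats north north north S => eats eats north north north eats G   [S ::= eats G]
eats eats north north north eats G => eats eats north north north eats Z G   [G ::= Z G]
eats eats north north north eats Z G => eats eats north north north eats north G   [Z ::= north]
eats eats north north north eats north G => eats eats north north north eats north Z G   [G ::= Z G]
eats eats north north north eats north Z G => eats eats north north north eats north two eats G G   [Z ::= two eats G]
eats eats north north north eats north two eats G G => eats eats north north north eats north two eats eats G   [G ::= eats]
eats eats north north north eats north two eats eats G => eats eats north north north eats north two eats eats eats   [G ::= eats]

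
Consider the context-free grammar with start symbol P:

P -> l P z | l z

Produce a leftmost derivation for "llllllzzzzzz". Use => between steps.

P => lPz   [P -> l P z]
lPz => llPzz   [P -> l P z]
llPzz => lllPzzz   [P -> l P z]
lllPzzz => llllPzzzz   [P -> l P z]
llllPzzzz => lllllPzzzzz   [P -> l P z]
lllllPzzzzz => llllllzzzzzz   [P -> l z]

P => lPz => llPzz => lllPzzz => llllPzzzz => lllllPzzzzz => llllllzzzzzz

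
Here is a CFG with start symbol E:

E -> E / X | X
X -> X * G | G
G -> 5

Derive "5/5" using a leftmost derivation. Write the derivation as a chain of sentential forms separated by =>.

E => E/X => X/X => G/X => 5/X => 5/G => 5/5

E => E/X   [E -> E / X]
E/X => X/X   [E -> X]
X/X => G/X   [X -> G]
G/X => 5/X   [G -> 5]
5/X => 5/G   [X -> G]
5/G => 5/5   [G -> 5]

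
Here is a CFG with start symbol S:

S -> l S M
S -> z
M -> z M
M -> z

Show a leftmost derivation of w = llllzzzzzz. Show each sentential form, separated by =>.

S => lSM   [S -> l S M]
lSM => llSMM   [S -> l S M]
llSMM => lllSMMM   [S -> l S M]
lllSMMM => llllSMMMM   [S -> l S M]
llllSMMMM => llllzMMMM   [S -> z]
llllzMMMM => llllzzMMMM   [M -> z M]
llllzzMMMM => llllzzzMMM   [M -> z]
llllzzzMMM => llllzzzzMM   [M -> z]
llllzzzzMM => llllzzzzzM   [M -> z]
llllzzzzzM => llllzzzzzz   [M -> z]

S=>lSM=>llSMM=>lllSMMM=>llllSMMMM=>llllzMMMM=>llllzzMMMM=>llllzzzMMM=>llllzzzzMM=>llllzzzzzM=>llllzzzzzz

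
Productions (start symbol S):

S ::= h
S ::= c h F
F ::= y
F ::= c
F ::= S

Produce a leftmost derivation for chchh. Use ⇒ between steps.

S ⇒ chF ⇒ chS ⇒ chchF ⇒ chchS ⇒ chchh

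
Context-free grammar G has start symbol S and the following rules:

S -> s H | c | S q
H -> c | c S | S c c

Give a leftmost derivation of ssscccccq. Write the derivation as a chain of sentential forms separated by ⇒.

S ⇒ Sq ⇒ sHq ⇒ sSccq ⇒ ssHccq ⇒ ssSccccq ⇒ sssHccccq ⇒ ssscccccq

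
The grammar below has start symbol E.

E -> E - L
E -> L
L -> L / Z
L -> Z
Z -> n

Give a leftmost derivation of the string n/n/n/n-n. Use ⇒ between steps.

E ⇒ E-L   [E -> E - L]
E-L ⇒ L-L   [E -> L]
L-L ⇒ L/Z-L   [L -> L / Z]
L/Z-L ⇒ L/Z/Z-L   [L -> L / Z]
L/Z/Z-L ⇒ L/Z/Z/Z-L   [L -> L / Z]
L/Z/Z/Z-L ⇒ Z/Z/Z/Z-L   [L -> Z]
Z/Z/Z/Z-L ⇒ n/Z/Z/Z-L   [Z -> n]
n/Z/Z/Z-L ⇒ n/n/Z/Z-L   [Z -> n]
n/n/Z/Z-L ⇒ n/n/n/Z-L   [Z -> n]
n/n/n/Z-L ⇒ n/n/n/n-L   [Z -> n]
n/n/n/n-L ⇒ n/n/n/n-Z   [L -> Z]
n/n/n/n-Z ⇒ n/n/n/n-n   [Z -> n]

E ⇒ E-L ⇒ L-L ⇒ L/Z-L ⇒ L/Z/Z-L ⇒ L/Z/Z/Z-L ⇒ Z/Z/Z/Z-L ⇒ n/Z/Z/Z-L ⇒ n/n/Z/Z-L ⇒ n/n/n/Z-L ⇒ n/n/n/n-L ⇒ n/n/n/n-Z ⇒ n/n/n/n-n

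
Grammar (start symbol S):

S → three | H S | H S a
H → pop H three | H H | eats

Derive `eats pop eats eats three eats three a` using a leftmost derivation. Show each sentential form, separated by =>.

S => H S a => H H S a => eats H S a => eats H H S a => eats pop H three H S a => eats pop H H three H S a => eats pop eats H three H S a => eats pop eats eats three H S a => eats pop eats eats three eats S a => eats pop eats eats three eats three a

S => H S a   [S → H S a]
H S a => H H S a   [H → H H]
H H S a => eats H S a   [H → eats]
eats H S a => eats H H S a   [H → H H]
eats H H S a => eats pop H three H S a   [H → pop H three]
eats pop H three H S a => eats pop H H three H S a   [H → H H]
eats pop H H three H S a => eats pop eats H three H S a   [H → eats]
eats pop eats H three H S a => eats pop eats eats three H S a   [H → eats]
eats pop eats eats three H S a => eats pop eats eats three eats S a   [H → eats]
eats pop eats eats three eats S a => eats pop eats eats three eats three a   [S → three]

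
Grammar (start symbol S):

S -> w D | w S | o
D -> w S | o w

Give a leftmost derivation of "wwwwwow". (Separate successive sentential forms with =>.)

S => wS => wwD => wwwS => wwwwS => wwwwwD => wwwwwow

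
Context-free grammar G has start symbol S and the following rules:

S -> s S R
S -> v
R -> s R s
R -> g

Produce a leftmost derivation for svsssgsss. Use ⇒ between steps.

S ⇒ sSR ⇒ svR ⇒ svsRs ⇒ svssRss ⇒ svsssRsss ⇒ svsssgsss

S ⇒ sSR   [S -> s S R]
sSR ⇒ svR   [S -> v]
svR ⇒ svsRs   [R -> s R s]
svsRs ⇒ svssRss   [R -> s R s]
svssRss ⇒ svsssRsss   [R -> s R s]
svsssRsss ⇒ svsssgsss   [R -> g]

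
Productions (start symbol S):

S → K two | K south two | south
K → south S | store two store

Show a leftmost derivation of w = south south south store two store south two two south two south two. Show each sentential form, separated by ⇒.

S ⇒ K south two ⇒ south S south two ⇒ south K south two south two ⇒ south south S south two south two ⇒ south south K two south two south two ⇒ south south south S two south two south two ⇒ south south south K south two two south two south two ⇒ south south south store two store south two two south two south two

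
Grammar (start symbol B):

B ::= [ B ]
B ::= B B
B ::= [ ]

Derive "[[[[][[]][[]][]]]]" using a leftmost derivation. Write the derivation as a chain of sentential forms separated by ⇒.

B ⇒ [B] ⇒ [[B]] ⇒ [[[B]]] ⇒ [[[BB]]] ⇒ [[[[]B]]] ⇒ [[[[]BB]]] ⇒ [[[[]BBB]]] ⇒ [[[[][B]BB]]] ⇒ [[[[][[]]BB]]] ⇒ [[[[][[]][B]B]]] ⇒ [[[[][[]][[]]B]]] ⇒ [[[[][[]][[]][]]]]

B ⇒ [B]   [B ::= [ B ]]
[B] ⇒ [[B]]   [B ::= [ B ]]
[[B]] ⇒ [[[B]]]   [B ::= [ B ]]
[[[B]]] ⇒ [[[BB]]]   [B ::= B B]
[[[BB]]] ⇒ [[[[]B]]]   [B ::= [ ]]
[[[[]B]]] ⇒ [[[[]BB]]]   [B ::= B B]
[[[[]BB]]] ⇒ [[[[]BBB]]]   [B ::= B B]
[[[[]BBB]]] ⇒ [[[[][B]BB]]]   [B ::= [ B ]]
[[[[][B]BB]]] ⇒ [[[[][[]]BB]]]   [B ::= [ ]]
[[[[][[]]BB]]] ⇒ [[[[][[]][B]B]]]   [B ::= [ B ]]
[[[[][[]][B]B]]] ⇒ [[[[][[]][[]]B]]]   [B ::= [ ]]
[[[[][[]][[]]B]]] ⇒ [[[[][[]][[]][]]]]   [B ::= [ ]]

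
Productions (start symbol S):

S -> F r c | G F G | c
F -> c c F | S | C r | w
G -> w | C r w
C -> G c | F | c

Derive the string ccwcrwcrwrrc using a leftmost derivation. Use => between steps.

S => Frc   [S -> F r c]
Frc => ccFrc   [F -> c c F]
ccFrc => ccCrrc   [F -> C r]
ccCrrc => ccFrrc   [C -> F]
ccFrrc => ccSrrc   [F -> S]
ccSrrc => ccGFGrrc   [S -> G F G]
ccGFGrrc => ccCrwFGrrc   [G -> C r w]
ccCrwFGrrc => ccGcrwFGrrc   [C -> G c]
ccGcrwFGrrc => ccwcrwFGrrc   [G -> w]
ccwcrwFGrrc => ccwcrwCrGrrc   [F -> C r]
ccwcrwCrGrrc => ccwcrwcrGrrc   [C -> c]
ccwcrwcrGrrc => ccwcrwcrwrrc   [G -> w]

S=>Frc=>ccFrc=>ccCrrc=>ccFrrc=>ccSrrc=>ccGFGrrc=>ccCrwFGrrc=>ccGcrwFGrrc=>ccwcrwFGrrc=>ccwcrwCrGrrc=>ccwcrwcrGrrc=>ccwcrwcrwrrc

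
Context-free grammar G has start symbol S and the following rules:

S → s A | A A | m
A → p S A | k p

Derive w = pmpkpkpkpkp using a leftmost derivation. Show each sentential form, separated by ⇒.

S ⇒ AA   [S → A A]
AA ⇒ pSAA   [A → p S A]
pSAA ⇒ pmAA   [S → m]
pmAA ⇒ pmpSAA   [A → p S A]
pmpSAA ⇒ pmpAAAA   [S → A A]
pmpAAAA ⇒ pmpkpAAA   [A → k p]
pmpkpAAA ⇒ pmpkpkpAA   [A → k p]
pmpkpkpAA ⇒ pmpkpkpkpA   [A → k p]
pmpkpkpkpA ⇒ pmpkpkpkpkp   [A → k p]

S ⇒ AA ⇒ pSAA ⇒ pmAA ⇒ pmpSAA ⇒ pmpAAAA ⇒ pmpkpAAA ⇒ pmpkpkpAA ⇒ pmpkpkpkpA ⇒ pmpkpkpkpkp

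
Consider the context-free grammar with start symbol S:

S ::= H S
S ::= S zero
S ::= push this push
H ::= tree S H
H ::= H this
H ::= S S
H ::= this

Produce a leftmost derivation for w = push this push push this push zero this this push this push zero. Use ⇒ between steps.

S ⇒ S zero ⇒ H S zero ⇒ H this S zero ⇒ H this this S zero ⇒ S S this this S zero ⇒ push this push S this this S zero ⇒ push this push S zero this this S zero ⇒ push this push push this push zero this this S zero ⇒ push this push push this push zero this this push this push zero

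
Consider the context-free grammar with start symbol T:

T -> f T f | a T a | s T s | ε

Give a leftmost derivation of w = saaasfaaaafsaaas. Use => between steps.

T => sTs => saTas => saaTaas => saaaTaaas => saaasTsaaas => saaasfTfsaaas => saaasfaTafsaaas => saaasfaaTaafsaaas => saaasfaaaafsaaas

T => sTs   [T -> s T s]
sTs => saTas   [T -> a T a]
saTas => saaTaas   [T -> a T a]
saaTaas => saaaTaaas   [T -> a T a]
saaaTaaas => saaasTsaaas   [T -> s T s]
saaasTsaaas => saaasfTfsaaas   [T -> f T f]
saaasfTfsaaas => saaasfaTafsaaas   [T -> a T a]
saaasfaTafsaaas => saaasfaaTaafsaaas   [T -> a T a]
saaasfaaTaafsaaas => saaasfaaaafsaaas   [T -> ε]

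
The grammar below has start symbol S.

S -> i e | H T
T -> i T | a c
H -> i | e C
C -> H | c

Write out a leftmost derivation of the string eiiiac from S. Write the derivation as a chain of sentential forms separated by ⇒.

S⇒HT⇒eCT⇒eHT⇒eiT⇒eiiT⇒eiiiT⇒eiiiac

S ⇒ HT   [S -> H T]
HT ⇒ eCT   [H -> e C]
eCT ⇒ eHT   [C -> H]
eHT ⇒ eiT   [H -> i]
eiT ⇒ eiiT   [T -> i T]
eiiT ⇒ eiiiT   [T -> i T]
eiiiT ⇒ eiiiac   [T -> a c]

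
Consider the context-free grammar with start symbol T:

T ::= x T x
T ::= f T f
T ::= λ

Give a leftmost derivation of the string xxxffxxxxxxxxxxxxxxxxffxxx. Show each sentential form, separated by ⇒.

T ⇒ xTx   [T ::= x T x]
xTx ⇒ xxTxx   [T ::= x T x]
xxTxx ⇒ xxxTxxx   [T ::= x T x]
xxxTxxx ⇒ xxxfTfxxx   [T ::= f T f]
xxxfTfxxx ⇒ xxxffTffxxx   [T ::= f T f]
xxxffTffxxx ⇒ xxxffxTxffxxx   [T ::= x T x]
xxxffxTxffxxx ⇒ xxxffxxTxxffxxx   [T ::= x T x]
xxxffxxTxxffxxx ⇒ xxxffxxxTxxxffxxx   [T ::= x T x]
xxxffxxxTxxxffxxx ⇒ xxxffxxxxTxxxxffxxx   [T ::= x T x]
xxxffxxxxTxxxxffxxx ⇒ xxxffxxxxxTxxxxxffxxx   [T ::= x T x]
xxxffxxxxxTxxxxxffxxx ⇒ xxxffxxxxxxTxxxxxxffxxx   [T ::= x T x]
xxxffxxxxxxTxxxxxxffxxx ⇒ xxxffxxxxxxxTxxxxxxxffxxx   [T ::= x T x]
xxxffxxxxxxxTxxxxxxxffxxx ⇒ xxxffxxxxxxxxTxxxxxxxxffxxx   [T ::= x T x]
xxxffxxxxxxxxTxxxxxxxxffxxx ⇒ xxxffxxxxxxxxxxxxxxxxffxxx   [T ::= λ]

T⇒xTx⇒xxTxx⇒xxxTxxx⇒xxxfTfxxx⇒xxxffTffxxx⇒xxxffxTxffxxx⇒xxxffxxTxxffxxx⇒xxxffxxxTxxxffxxx⇒xxxffxxxxTxxxxffxxx⇒xxxffxxxxxTxxxxxffxxx⇒xxxffxxxxxxTxxxxxxffxxx⇒xxxffxxxxxxxTxxxxxxxffxxx⇒xxxffxxxxxxxxTxxxxxxxxffxxx⇒xxxffxxxxxxxxxxxxxxxxffxxx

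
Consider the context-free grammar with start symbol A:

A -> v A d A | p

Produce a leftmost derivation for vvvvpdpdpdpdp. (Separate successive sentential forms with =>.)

A => vAdA => vvAdAdA => vvvAdAdAdA => vvvvAdAdAdAdA => vvvvpdAdAdAdA => vvvvpdpdAdAdA => vvvvpdpdpdAdA => vvvvpdpdpdpdA => vvvvpdpdpdpdp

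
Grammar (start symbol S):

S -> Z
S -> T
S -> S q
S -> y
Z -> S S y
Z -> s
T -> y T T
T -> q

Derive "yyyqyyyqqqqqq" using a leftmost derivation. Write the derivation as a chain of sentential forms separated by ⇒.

S ⇒ T ⇒ yTT ⇒ yyTTT ⇒ yyyTTTT ⇒ yyyqTTT ⇒ yyyqyTTTT ⇒ yyyqyyTTTTT ⇒ yyyqyyyTTTTTT ⇒ yyyqyyyqTTTTT ⇒ yyyqyyyqqTTTT ⇒ yyyqyyyqqqTTT ⇒ yyyqyyyqqqqTT ⇒ yyyqyyyqqqqqT ⇒ yyyqyyyqqqqqq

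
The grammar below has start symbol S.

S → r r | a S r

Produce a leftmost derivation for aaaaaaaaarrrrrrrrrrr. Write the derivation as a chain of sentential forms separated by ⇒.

S ⇒ aSr   [S → a S r]
aSr ⇒ aaSrr   [S → a S r]
aaSrr ⇒ aaaSrrr   [S → a S r]
aaaSrrr ⇒ aaaaSrrrr   [S → a S r]
aaaaSrrrr ⇒ aaaaaSrrrrr   [S → a S r]
aaaaaSrrrrr ⇒ aaaaaaSrrrrrr   [S → a S r]
aaaaaaSrrrrrr ⇒ aaaaaaaSrrrrrrr   [S → a S r]
aaaaaaaSrrrrrrr ⇒ aaaaaaaaSrrrrrrrr   [S → a S r]
aaaaaaaaSrrrrrrrr ⇒ aaaaaaaaaSrrrrrrrrr   [S → a S r]
aaaaaaaaaSrrrrrrrrr ⇒ aaaaaaaaarrrrrrrrrrr   [S → r r]

S ⇒ aSr ⇒ aaSrr ⇒ aaaSrrr ⇒ aaaaSrrrr ⇒ aaaaaSrrrrr ⇒ aaaaaaSrrrrrr ⇒ aaaaaaaSrrrrrrr ⇒ aaaaaaaaSrrrrrrrr ⇒ aaaaaaaaaSrrrrrrrrr ⇒ aaaaaaaaarrrrrrrrrrr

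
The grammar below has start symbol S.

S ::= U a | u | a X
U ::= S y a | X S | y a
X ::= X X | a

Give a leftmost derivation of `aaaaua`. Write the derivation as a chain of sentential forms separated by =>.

S => Ua   [S ::= U a]
Ua => XSa   [U ::= X S]
XSa => XXSa   [X ::= X X]
XXSa => XXXSa   [X ::= X X]
XXXSa => XXXXSa   [X ::= X X]
XXXXSa => aXXXSa   [X ::= a]
aXXXSa => aaXXSa   [X ::= a]
aaXXSa => aaaXSa   [X ::= a]
aaaXSa => aaaaSa   [X ::= a]
aaaaSa => aaaaua   [S ::= u]

S => Ua => XSa => XXSa => XXXSa => XXXXSa => aXXXSa => aaXXSa => aaaXSa => aaaaSa => aaaaua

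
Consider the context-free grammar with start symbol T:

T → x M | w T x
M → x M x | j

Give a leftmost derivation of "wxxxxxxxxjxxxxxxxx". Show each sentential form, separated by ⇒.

T⇒wTx⇒wxMx⇒wxxMxx⇒wxxxMxxx⇒wxxxxMxxxx⇒wxxxxxMxxxxx⇒wxxxxxxMxxxxxx⇒wxxxxxxxMxxxxxxx⇒wxxxxxxxxMxxxxxxxx⇒wxxxxxxxxjxxxxxxxx

T ⇒ wTx   [T → w T x]
wTx ⇒ wxMx   [T → x M]
wxMx ⇒ wxxMxx   [M → x M x]
wxxMxx ⇒ wxxxMxxx   [M → x M x]
wxxxMxxx ⇒ wxxxxMxxxx   [M → x M x]
wxxxxMxxxx ⇒ wxxxxxMxxxxx   [M → x M x]
wxxxxxMxxxxx ⇒ wxxxxxxMxxxxxx   [M → x M x]
wxxxxxxMxxxxxx ⇒ wxxxxxxxMxxxxxxx   [M → x M x]
wxxxxxxxMxxxxxxx ⇒ wxxxxxxxxMxxxxxxxx   [M → x M x]
wxxxxxxxxMxxxxxxxx ⇒ wxxxxxxxxjxxxxxxxx   [M → j]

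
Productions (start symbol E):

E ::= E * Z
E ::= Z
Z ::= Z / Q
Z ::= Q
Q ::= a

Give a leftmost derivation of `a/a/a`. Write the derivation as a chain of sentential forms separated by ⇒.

E ⇒ Z   [E ::= Z]
Z ⇒ Z/Q   [Z ::= Z / Q]
Z/Q ⇒ Z/Q/Q   [Z ::= Z / Q]
Z/Q/Q ⇒ Q/Q/Q   [Z ::= Q]
Q/Q/Q ⇒ a/Q/Q   [Q ::= a]
a/Q/Q ⇒ a/a/Q   [Q ::= a]
a/a/Q ⇒ a/a/a   [Q ::= a]

E ⇒ Z ⇒ Z/Q ⇒ Z/Q/Q ⇒ Q/Q/Q ⇒ a/Q/Q ⇒ a/a/Q ⇒ a/a/a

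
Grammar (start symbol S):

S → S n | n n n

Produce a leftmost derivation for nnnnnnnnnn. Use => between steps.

S => Sn => Snn => Snnn => Snnnn => Snnnnn => Snnnnnn => Snnnnnnn => nnnnnnnnnn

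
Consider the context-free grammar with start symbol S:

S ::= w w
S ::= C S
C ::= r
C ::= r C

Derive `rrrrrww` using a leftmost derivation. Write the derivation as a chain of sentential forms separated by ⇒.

S ⇒ CS   [S ::= C S]
CS ⇒ rCS   [C ::= r C]
rCS ⇒ rrCS   [C ::= r C]
rrCS ⇒ rrrCS   [C ::= r C]
rrrCS ⇒ rrrrS   [C ::= r]
rrrrS ⇒ rrrrCS   [S ::= C S]
rrrrCS ⇒ rrrrrS   [C ::= r]
rrrrrS ⇒ rrrrrww   [S ::= w w]

S ⇒ CS ⇒ rCS ⇒ rrCS ⇒ rrrCS ⇒ rrrrS ⇒ rrrrCS ⇒ rrrrrS ⇒ rrrrrww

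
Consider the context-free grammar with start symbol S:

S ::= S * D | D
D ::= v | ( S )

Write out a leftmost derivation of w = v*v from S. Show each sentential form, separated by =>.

S => S*D   [S ::= S * D]
S*D => D*D   [S ::= D]
D*D => v*D   [D ::= v]
v*D => v*v   [D ::= v]

S => S*D => D*D => v*D => v*v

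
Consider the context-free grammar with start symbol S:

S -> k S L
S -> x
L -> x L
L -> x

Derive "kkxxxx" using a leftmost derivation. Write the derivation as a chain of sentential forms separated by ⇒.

S ⇒ kSL ⇒ kkSLL ⇒ kkxLL ⇒ kkxxL ⇒ kkxxxL ⇒ kkxxxx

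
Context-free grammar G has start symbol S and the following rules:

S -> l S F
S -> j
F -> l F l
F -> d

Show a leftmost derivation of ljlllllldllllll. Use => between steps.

S => lSF => ljF => ljlFl => ljllFll => ljlllFlll => ljllllFllll => ljlllllFlllll => ljllllllFllllll => ljlllllldllllll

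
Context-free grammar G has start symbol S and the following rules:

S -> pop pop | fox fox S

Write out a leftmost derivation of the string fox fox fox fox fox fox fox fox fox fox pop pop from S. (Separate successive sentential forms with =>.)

S => fox fox S => fox fox fox fox S => fox fox fox fox fox fox S => fox fox fox fox fox fox fox fox S => fox fox fox fox fox fox fox fox fox fox S => fox fox fox fox fox fox fox fox fox fox pop pop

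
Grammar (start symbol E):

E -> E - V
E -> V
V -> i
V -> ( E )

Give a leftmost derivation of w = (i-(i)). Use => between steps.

E => V   [E -> V]
V => (E)   [V -> ( E )]
(E) => (E-V)   [E -> E - V]
(E-V) => (V-V)   [E -> V]
(V-V) => (i-V)   [V -> i]
(i-V) => (i-(E))   [V -> ( E )]
(i-(E)) => (i-(V))   [E -> V]
(i-(V)) => (i-(i))   [V -> i]

E=>V=>(E)=>(E-V)=>(V-V)=>(i-V)=>(i-(E))=>(i-(V))=>(i-(i))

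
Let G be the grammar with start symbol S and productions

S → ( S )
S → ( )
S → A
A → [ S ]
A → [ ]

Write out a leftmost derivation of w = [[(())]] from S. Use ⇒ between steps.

S ⇒ A ⇒ [S] ⇒ [A] ⇒ [[S]] ⇒ [[(S)]] ⇒ [[(())]]

S ⇒ A   [S → A]
A ⇒ [S]   [A → [ S ]]
[S] ⇒ [A]   [S → A]
[A] ⇒ [[S]]   [A → [ S ]]
[[S]] ⇒ [[(S)]]   [S → ( S )]
[[(S)]] ⇒ [[(())]]   [S → ( )]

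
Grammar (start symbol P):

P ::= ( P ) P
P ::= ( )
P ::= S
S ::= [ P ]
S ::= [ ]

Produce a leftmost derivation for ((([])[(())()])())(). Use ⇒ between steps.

P ⇒ (P)P   [P ::= ( P ) P]
(P)P ⇒ ((P)P)P   [P ::= ( P ) P]
((P)P)P ⇒ (((P)P)P)P   [P ::= ( P ) P]
(((P)P)P)P ⇒ (((S)P)P)P   [P ::= S]
(((S)P)P)P ⇒ ((([])P)P)P   [S ::= [ ]]
((([])P)P)P ⇒ ((([])S)P)P   [P ::= S]
((([])S)P)P ⇒ ((([])[P])P)P   [S ::= [ P ]]
((([])[P])P)P ⇒ ((([])[(P)P])P)P   [P ::= ( P ) P]
((([])[(P)P])P)P ⇒ ((([])[(())P])P)P   [P ::= ( )]
((([])[(())P])P)P ⇒ ((([])[(())()])P)P   [P ::= ( )]
((([])[(())()])P)P ⇒ ((([])[(())()])())P   [P ::= ( )]
((([])[(())()])())P ⇒ ((([])[(())()])())()   [P ::= ( )]

P⇒(P)P⇒((P)P)P⇒(((P)P)P)P⇒(((S)P)P)P⇒((([])P)P)P⇒((([])S)P)P⇒((([])[P])P)P⇒((([])[(P)P])P)P⇒((([])[(())P])P)P⇒((([])[(())()])P)P⇒((([])[(())()])())P⇒((([])[(())()])())()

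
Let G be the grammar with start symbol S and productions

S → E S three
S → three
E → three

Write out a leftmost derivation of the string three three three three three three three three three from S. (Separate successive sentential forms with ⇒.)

S ⇒ E S three ⇒ three S three ⇒ three E S three three ⇒ three three S three three ⇒ three three E S three three three ⇒ three three three S three three three ⇒ three three three E S three three three three ⇒ three three three three S three three three three ⇒ three three three three three three three three three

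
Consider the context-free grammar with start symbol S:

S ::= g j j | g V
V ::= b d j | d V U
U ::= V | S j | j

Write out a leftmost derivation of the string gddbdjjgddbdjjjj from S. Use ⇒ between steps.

S ⇒ gV ⇒ gdVU ⇒ gddVUU ⇒ gddbdjUU ⇒ gddbdjjU ⇒ gddbdjjSj ⇒ gddbdjjgVj ⇒ gddbdjjgdVUj ⇒ gddbdjjgddVUUj ⇒ gddbdjjgddbdjUUj ⇒ gddbdjjgddbdjjUj ⇒ gddbdjjgddbdjjjj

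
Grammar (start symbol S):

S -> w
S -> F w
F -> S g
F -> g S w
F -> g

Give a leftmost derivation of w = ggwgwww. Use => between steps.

S => Fw   [S -> F w]
Fw => gSww   [F -> g S w]
gSww => gFwww   [S -> F w]
gFwww => gSgwww   [F -> S g]
gSgwww => gFwgwww   [S -> F w]
gFwgwww => ggwgwww   [F -> g]

S => Fw => gSww => gFwww => gSgwww => gFwgwww => ggwgwww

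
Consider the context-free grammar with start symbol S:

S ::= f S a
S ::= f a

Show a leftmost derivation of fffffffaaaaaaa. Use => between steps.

S => fSa => ffSaa => fffSaaa => ffffSaaaa => fffffSaaaaa => ffffffSaaaaaa => fffffffaaaaaaa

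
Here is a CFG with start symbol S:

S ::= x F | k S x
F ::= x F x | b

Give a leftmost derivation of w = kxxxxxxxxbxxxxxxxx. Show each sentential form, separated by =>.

S => kSx => kxFx => kxxFxx => kxxxFxxx => kxxxxFxxxx => kxxxxxFxxxxx => kxxxxxxFxxxxxx => kxxxxxxxFxxxxxxx => kxxxxxxxxFxxxxxxxx => kxxxxxxxxbxxxxxxxx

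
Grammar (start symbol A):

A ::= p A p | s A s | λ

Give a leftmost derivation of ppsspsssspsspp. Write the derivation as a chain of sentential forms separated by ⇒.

A⇒pAp⇒ppApp⇒ppsAspp⇒ppssAsspp⇒ppsspApsspp⇒ppsspsAspsspp⇒ppsspssAsspsspp⇒ppsspsssspsspp

A ⇒ pAp   [A ::= p A p]
pAp ⇒ ppApp   [A ::= p A p]
ppApp ⇒ ppsAspp   [A ::= s A s]
ppsAspp ⇒ ppssAsspp   [A ::= s A s]
ppssAsspp ⇒ ppsspApsspp   [A ::= p A p]
ppsspApsspp ⇒ ppsspsAspsspp   [A ::= s A s]
ppsspsAspsspp ⇒ ppsspssAsspsspp   [A ::= s A s]
ppsspssAsspsspp ⇒ ppsspsssspsspp   [A ::= λ]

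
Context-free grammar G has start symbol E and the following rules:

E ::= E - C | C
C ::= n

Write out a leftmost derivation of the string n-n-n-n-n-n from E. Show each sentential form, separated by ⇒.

E ⇒ E-C ⇒ E-C-C ⇒ E-C-C-C ⇒ E-C-C-C-C ⇒ E-C-C-C-C-C ⇒ C-C-C-C-C-C ⇒ n-C-C-C-C-C ⇒ n-n-C-C-C-C ⇒ n-n-n-C-C-C ⇒ n-n-n-n-C-C ⇒ n-n-n-n-n-C ⇒ n-n-n-n-n-n

E ⇒ E-C   [E ::= E - C]
E-C ⇒ E-C-C   [E ::= E - C]
E-C-C ⇒ E-C-C-C   [E ::= E - C]
E-C-C-C ⇒ E-C-C-C-C   [E ::= E - C]
E-C-C-C-C ⇒ E-C-C-C-C-C   [E ::= E - C]
E-C-C-C-C-C ⇒ C-C-C-C-C-C   [E ::= C]
C-C-C-C-C-C ⇒ n-C-C-C-C-C   [C ::= n]
n-C-C-C-C-C ⇒ n-n-C-C-C-C   [C ::= n]
n-n-C-C-C-C ⇒ n-n-n-C-C-C   [C ::= n]
n-n-n-C-C-C ⇒ n-n-n-n-C-C   [C ::= n]
n-n-n-n-C-C ⇒ n-n-n-n-n-C   [C ::= n]
n-n-n-n-n-C ⇒ n-n-n-n-n-n   [C ::= n]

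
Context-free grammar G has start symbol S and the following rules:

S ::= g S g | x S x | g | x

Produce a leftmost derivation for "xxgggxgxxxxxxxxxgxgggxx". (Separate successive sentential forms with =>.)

S => xSx => xxSxx => xxgSgxx => xxggSggxx => xxgggSgggxx => xxgggxSxgggxx => xxgggxgSgxgggxx => xxgggxgxSxgxgggxx => xxgggxgxxSxxgxgggxx => xxgggxgxxxSxxxgxgggxx => xxgggxgxxxxSxxxxgxgggxx => xxgggxgxxxxxxxxxgxgggxx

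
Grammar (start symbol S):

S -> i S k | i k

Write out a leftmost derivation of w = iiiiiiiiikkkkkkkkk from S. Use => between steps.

S=>iSk=>iiSkk=>iiiSkkk=>iiiiSkkkk=>iiiiiSkkkkk=>iiiiiiSkkkkkk=>iiiiiiiSkkkkkkk=>iiiiiiiiSkkkkkkkk=>iiiiiiiiikkkkkkkkk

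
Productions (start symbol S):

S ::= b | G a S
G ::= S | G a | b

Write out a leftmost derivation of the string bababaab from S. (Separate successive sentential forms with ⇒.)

S ⇒ GaS ⇒ GaaS ⇒ SaaS ⇒ GaSaaS ⇒ SaSaaS ⇒ GaSaSaaS ⇒ baSaSaaS ⇒ babaSaaS ⇒ bababaaS ⇒ bababaab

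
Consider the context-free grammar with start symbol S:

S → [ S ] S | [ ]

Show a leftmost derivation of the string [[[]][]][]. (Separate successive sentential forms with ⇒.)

S ⇒ [S]S ⇒ [[S]S]S ⇒ [[[]]S]S ⇒ [[[]][]]S ⇒ [[[]][]][]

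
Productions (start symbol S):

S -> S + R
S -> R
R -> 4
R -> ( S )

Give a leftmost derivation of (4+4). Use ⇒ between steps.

S ⇒ R ⇒ (S) ⇒ (S+R) ⇒ (R+R) ⇒ (4+R) ⇒ (4+4)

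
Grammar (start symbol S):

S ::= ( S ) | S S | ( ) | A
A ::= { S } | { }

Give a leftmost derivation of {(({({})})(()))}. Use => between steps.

S => A   [S ::= A]
A => {S}   [A ::= { S }]
{S} => {(S)}   [S ::= ( S )]
{(S)} => {(SS)}   [S ::= S S]
{(SS)} => {((S)S)}   [S ::= ( S )]
{((S)S)} => {((A)S)}   [S ::= A]
{((A)S)} => {(({S})S)}   [A ::= { S }]
{(({S})S)} => {(({(S)})S)}   [S ::= ( S )]
{(({(S)})S)} => {(({(A)})S)}   [S ::= A]
{(({(A)})S)} => {(({({})})S)}   [A ::= { }]
{(({({})})S)} => {(({({})})(S))}   [S ::= ( S )]
{(({({})})(S))} => {(({({})})(()))}   [S ::= ( )]

S=>A=>{S}=>{(S)}=>{(SS)}=>{((S)S)}=>{((A)S)}=>{(({S})S)}=>{(({(S)})S)}=>{(({(A)})S)}=>{(({({})})S)}=>{(({({})})(S))}=>{(({({})})(()))}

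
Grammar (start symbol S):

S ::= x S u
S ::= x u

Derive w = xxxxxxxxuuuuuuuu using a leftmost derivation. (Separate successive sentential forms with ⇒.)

S ⇒ xSu ⇒ xxSuu ⇒ xxxSuuu ⇒ xxxxSuuuu ⇒ xxxxxSuuuuu ⇒ xxxxxxSuuuuuu ⇒ xxxxxxxSuuuuuuu ⇒ xxxxxxxxuuuuuuuu

S ⇒ xSu   [S ::= x S u]
xSu ⇒ xxSuu   [S ::= x S u]
xxSuu ⇒ xxxSuuu   [S ::= x S u]
xxxSuuu ⇒ xxxxSuuuu   [S ::= x S u]
xxxxSuuuu ⇒ xxxxxSuuuuu   [S ::= x S u]
xxxxxSuuuuu ⇒ xxxxxxSuuuuuu   [S ::= x S u]
xxxxxxSuuuuuu ⇒ xxxxxxxSuuuuuuu   [S ::= x S u]
xxxxxxxSuuuuuuu ⇒ xxxxxxxxuuuuuuuu   [S ::= x u]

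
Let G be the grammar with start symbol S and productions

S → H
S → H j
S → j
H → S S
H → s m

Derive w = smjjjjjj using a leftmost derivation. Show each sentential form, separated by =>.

S => H   [S → H]
H => SS   [H → S S]
SS => HjS   [S → H j]
HjS => SSjS   [H → S S]
SSjS => HSjS   [S → H]
HSjS => SSSjS   [H → S S]
SSSjS => HjSSjS   [S → H j]
HjSSjS => SSjSSjS   [H → S S]
SSjSSjS => HSjSSjS   [S → H]
HSjSSjS => smSjSSjS   [H → s m]
smSjSSjS => smjjSSjS   [S → j]
smjjSSjS => smjjjSjS   [S → j]
smjjjSjS => smjjjjjS   [S → j]
smjjjjjS => smjjjjjj   [S → j]

S => H => SS => HjS => SSjS => HSjS => SSSjS => HjSSjS => SSjSSjS => HSjSSjS => smSjSSjS => smjjSSjS => smjjjSjS => smjjjjjS => smjjjjjj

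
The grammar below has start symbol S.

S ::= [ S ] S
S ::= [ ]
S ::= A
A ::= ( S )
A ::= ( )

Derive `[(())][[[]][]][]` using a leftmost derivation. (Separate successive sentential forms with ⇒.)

S ⇒ [S]S ⇒ [A]S ⇒ [(S)]S ⇒ [(A)]S ⇒ [(())]S ⇒ [(())][S]S ⇒ [(())][[S]S]S ⇒ [(())][[[]]S]S ⇒ [(())][[[]][]]S ⇒ [(())][[[]][]][]

S ⇒ [S]S   [S ::= [ S ] S]
[S]S ⇒ [A]S   [S ::= A]
[A]S ⇒ [(S)]S   [A ::= ( S )]
[(S)]S ⇒ [(A)]S   [S ::= A]
[(A)]S ⇒ [(())]S   [A ::= ( )]
[(())]S ⇒ [(())][S]S   [S ::= [ S ] S]
[(())][S]S ⇒ [(())][[S]S]S   [S ::= [ S ] S]
[(())][[S]S]S ⇒ [(())][[[]]S]S   [S ::= [ ]]
[(())][[[]]S]S ⇒ [(())][[[]][]]S   [S ::= [ ]]
[(())][[[]][]]S ⇒ [(())][[[]][]][]   [S ::= [ ]]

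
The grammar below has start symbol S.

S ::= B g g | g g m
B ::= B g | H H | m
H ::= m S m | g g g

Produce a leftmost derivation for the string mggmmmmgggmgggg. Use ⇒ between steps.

S ⇒ Bgg   [S ::= B g g]
Bgg ⇒ Bggg   [B ::= B g]
Bggg ⇒ Bgggg   [B ::= B g]
Bgggg ⇒ HHgggg   [B ::= H H]
HHgggg ⇒ mSmHgggg   [H ::= m S m]
mSmHgggg ⇒ mggmmHgggg   [S ::= g g m]
mggmmHgggg ⇒ mggmmmSmgggg   [H ::= m S m]
mggmmmSmgggg ⇒ mggmmmBggmgggg   [S ::= B g g]
mggmmmBggmgggg ⇒ mggmmmBgggmgggg   [B ::= B g]
mggmmmBgggmgggg ⇒ mggmmmmgggmgggg   [B ::= m]

S⇒Bgg⇒Bggg⇒Bgggg⇒HHgggg⇒mSmHgggg⇒mggmmHgggg⇒mggmmmSmgggg⇒mggmmmBggmgggg⇒mggmmmBgggmgggg⇒mggmmmmgggmgggg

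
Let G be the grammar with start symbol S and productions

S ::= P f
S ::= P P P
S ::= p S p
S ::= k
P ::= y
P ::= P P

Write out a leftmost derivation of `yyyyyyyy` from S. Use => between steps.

S => PPP => PPPP => PPPPP => PPPPPP => yPPPPP => yyPPPP => yyPPPPP => yyPPPPPP => yyyPPPPP => yyyyPPPP => yyyyyPPP => yyyyyyPP => yyyyyyyP => yyyyyyyy

S => PPP   [S ::= P P P]
PPP => PPPP   [P ::= P P]
PPPP => PPPPP   [P ::= P P]
PPPPP => PPPPPP   [P ::= P P]
PPPPPP => yPPPPP   [P ::= y]
yPPPPP => yyPPPP   [P ::= y]
yyPPPP => yyPPPPP   [P ::= P P]
yyPPPPP => yyPPPPPP   [P ::= P P]
yyPPPPPP => yyyPPPPP   [P ::= y]
yyyPPPPP => yyyyPPPP   [P ::= y]
yyyyPPPP => yyyyyPPP   [P ::= y]
yyyyyPPP => yyyyyyPP   [P ::= y]
yyyyyyPP => yyyyyyyP   [P ::= y]
yyyyyyyP => yyyyyyyy   [P ::= y]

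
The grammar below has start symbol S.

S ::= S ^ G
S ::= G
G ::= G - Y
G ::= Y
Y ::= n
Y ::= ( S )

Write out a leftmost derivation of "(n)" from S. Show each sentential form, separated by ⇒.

S⇒G⇒Y⇒(S)⇒(G)⇒(Y)⇒(n)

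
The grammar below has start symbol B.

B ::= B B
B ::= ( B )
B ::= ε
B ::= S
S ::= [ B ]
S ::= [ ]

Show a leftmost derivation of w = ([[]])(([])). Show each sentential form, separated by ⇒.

B ⇒ BB ⇒ (B)B ⇒ (S)B ⇒ ([B])B ⇒ ([S])B ⇒ ([[]])B ⇒ ([[]])(B) ⇒ ([[]])((B)) ⇒ ([[]])((S)) ⇒ ([[]])(([]))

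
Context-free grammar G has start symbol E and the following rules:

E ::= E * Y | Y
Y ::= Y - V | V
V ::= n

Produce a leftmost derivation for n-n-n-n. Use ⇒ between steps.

E ⇒ Y ⇒ Y-V ⇒ Y-V-V ⇒ Y-V-V-V ⇒ V-V-V-V ⇒ n-V-V-V ⇒ n-n-V-V ⇒ n-n-n-V ⇒ n-n-n-n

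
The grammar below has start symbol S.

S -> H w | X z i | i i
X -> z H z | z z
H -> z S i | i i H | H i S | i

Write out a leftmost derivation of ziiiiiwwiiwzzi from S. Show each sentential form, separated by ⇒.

S ⇒ Xzi ⇒ zHzzi ⇒ zHiSzzi ⇒ zHiSiSzzi ⇒ ziiSiSzzi ⇒ ziiHwiSzzi ⇒ ziiHiSwiSzzi ⇒ ziiiiSwiSzzi ⇒ ziiiiHwwiSzzi ⇒ ziiiiiwwiSzzi ⇒ ziiiiiwwiHwzzi ⇒ ziiiiiwwiiwzzi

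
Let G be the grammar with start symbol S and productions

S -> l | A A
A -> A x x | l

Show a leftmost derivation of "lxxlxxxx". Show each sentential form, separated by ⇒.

S ⇒ AA ⇒ AxxA ⇒ lxxA ⇒ lxxAxx ⇒ lxxAxxxx ⇒ lxxlxxxx

S ⇒ AA   [S -> A A]
AA ⇒ AxxA   [A -> A x x]
AxxA ⇒ lxxA   [A -> l]
lxxA ⇒ lxxAxx   [A -> A x x]
lxxAxx ⇒ lxxAxxxx   [A -> A x x]
lxxAxxxx ⇒ lxxlxxxx   [A -> l]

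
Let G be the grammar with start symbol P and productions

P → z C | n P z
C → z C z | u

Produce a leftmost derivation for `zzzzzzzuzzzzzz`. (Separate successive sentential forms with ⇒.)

P ⇒ zC ⇒ zzCz ⇒ zzzCzz ⇒ zzzzCzzz ⇒ zzzzzCzzzz ⇒ zzzzzzCzzzzz ⇒ zzzzzzzCzzzzzz ⇒ zzzzzzzuzzzzzz

P ⇒ zC   [P → z C]
zC ⇒ zzCz   [C → z C z]
zzCz ⇒ zzzCzz   [C → z C z]
zzzCzz ⇒ zzzzCzzz   [C → z C z]
zzzzCzzz ⇒ zzzzzCzzzz   [C → z C z]
zzzzzCzzzz ⇒ zzzzzzCzzzzz   [C → z C z]
zzzzzzCzzzzz ⇒ zzzzzzzCzzzzzz   [C → z C z]
zzzzzzzCzzzzzz ⇒ zzzzzzzuzzzzzz   [C → u]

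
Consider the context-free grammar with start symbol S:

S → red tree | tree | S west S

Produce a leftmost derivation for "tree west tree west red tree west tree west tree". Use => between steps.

S => S west S   [S → S west S]
S west S => S west S west S   [S → S west S]
S west S west S => S west S west S west S   [S → S west S]
S west S west S west S => S west S west S west S west S   [S → S west S]
S west S west S west S west S => tree west S west S west S west S   [S → tree]
tree west S west S west S west S => tree west tree west S west S west S   [S → tree]
tree west tree west S west S west S => tree west tree west red tree west S west S   [S → red tree]
tree west tree west red tree west S west S => tree west tree west red tree west tree west S   [S → tree]
tree west tree west red tree west tree west S => tree west tree west red tree west tree west tree   [S → tree]

S => S west S => S west S west S => S west S west S west S => S west S west S west S west S => tree west S west S west S west S => tree west tree west S west S west S => tree west tree west red tree west S west S => tree west tree west red tree west tree west S => tree west tree west red tree west tree west tree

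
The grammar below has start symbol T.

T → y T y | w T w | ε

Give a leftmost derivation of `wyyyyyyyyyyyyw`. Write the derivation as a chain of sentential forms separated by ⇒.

T ⇒ wTw ⇒ wyTyw ⇒ wyyTyyw ⇒ wyyyTyyyw ⇒ wyyyyTyyyyw ⇒ wyyyyyTyyyyyw ⇒ wyyyyyyTyyyyyyw ⇒ wyyyyyyyyyyyyw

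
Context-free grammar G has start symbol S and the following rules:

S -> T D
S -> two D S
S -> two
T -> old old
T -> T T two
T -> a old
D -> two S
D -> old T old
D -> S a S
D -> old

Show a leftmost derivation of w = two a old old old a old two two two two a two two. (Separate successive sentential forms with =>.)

S => two D S => two S a S S => two T D a S S => two T T two D a S S => two a old T two D a S S => two a old T T two two D a S S => two a old old old T two two D a S S => two a old old old a old two two D a S S => two a old old old a old two two two S a S S => two a old old old a old two two two two a S S => two a old old old a old two two two two a two S => two a old old old a old two two two two a two two

S => two D S   [S -> two D S]
two D S => two S a S S   [D -> S a S]
two S a S S => two T D a S S   [S -> T D]
two T D a S S => two T T two D a S S   [T -> T T two]
two T T two D a S S => two a old T two D a S S   [T -> a old]
two a old T two D a S S => two a old T T two two D a S S   [T -> T T two]
two a old T T two two D a S S => two a old old old T two two D a S S   [T -> old old]
two a old old old T two two D a S S => two a old old old a old two two D a S S   [T -> a old]
two a old old old a old two two D a S S => two a old old old a old two two two S a S S   [D -> two S]
two a old old old a old two two two S a S S => two a old old old a old two two two two a S S   [S -> two]
two a old old old a old two two two two a S S => two a old old old a old two two two two a two S   [S -> two]
two a old old old a old two two two two a two S => two a old old old a old two two two two a two two   [S -> two]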